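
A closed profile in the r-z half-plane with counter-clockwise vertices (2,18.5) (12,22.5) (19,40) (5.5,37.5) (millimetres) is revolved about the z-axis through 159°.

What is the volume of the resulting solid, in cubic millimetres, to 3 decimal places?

Volume = 5280.213 mm³

Profile (r,z), 4 vertices: (2,18.5) (12,22.5) (19,40) (5.5,37.5)
edge 0: (2,18.5)→(12,22.5)  cross = 2·22.5 − 12·18.5 = -177.0000; (r_i+r_j)·cross = 14·-177.0000 = -2478.0000
edge 1: (12,22.5)→(19,40)  cross = 12·40 − 19·22.5 = 52.5000; (r_i+r_j)·cross = 31·52.5000 = 1627.5000
edge 2: (19,40)→(5.5,37.5)  cross = 19·37.5 − 5.5·40 = 492.5000; (r_i+r_j)·cross = 24.5·492.5000 = 12066.2500
edge 3: (5.5,37.5)→(2,18.5)  cross = 5.5·18.5 − 2·37.5 = 26.7500; (r_i+r_j)·cross = 7.5·26.7500 = 200.6250
Σcross = 394.7500 → A = |Σcross|/2 = 197.3750 mm²
Σ(r_i+r_j)·cross = 11416.3750 → first moment M = |Σ|/6 = 1902.7292
R_c = M/A = 1902.7292/197.3750 = 9.6402 mm
θ = 159° = 2.775074 rad
V = θ·R_c·A = 2.775074·9.6402·197.3750 = 5280.213 mm³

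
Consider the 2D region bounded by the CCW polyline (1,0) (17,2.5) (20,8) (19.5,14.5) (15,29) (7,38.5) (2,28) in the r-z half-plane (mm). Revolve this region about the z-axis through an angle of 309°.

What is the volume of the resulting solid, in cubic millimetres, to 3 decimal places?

Volume = 26742.423 mm³

Profile (r,z), 7 vertices: (1,0) (17,2.5) (20,8) (19.5,14.5) (15,29) (7,38.5) (2,28)
edge 0: (1,0)→(17,2.5)  cross = 1·2.5 − 17·0 = 2.5000; (r_i+r_j)·cross = 18·2.5000 = 45.0000
edge 1: (17,2.5)→(20,8)  cross = 17·8 − 20·2.5 = 86.0000; (r_i+r_j)·cross = 37·86.0000 = 3182.0000
edge 2: (20,8)→(19.5,14.5)  cross = 20·14.5 − 19.5·8 = 134.0000; (r_i+r_j)·cross = 39.5·134.0000 = 5293.0000
edge 3: (19.5,14.5)→(15,29)  cross = 19.5·29 − 15·14.5 = 348.0000; (r_i+r_j)·cross = 34.5·348.0000 = 12006.0000
edge 4: (15,29)→(7,38.5)  cross = 15·38.5 − 7·29 = 374.5000; (r_i+r_j)·cross = 22·374.5000 = 8239.0000
edge 5: (7,38.5)→(2,28)  cross = 7·28 − 2·38.5 = 119.0000; (r_i+r_j)·cross = 9·119.0000 = 1071.0000
edge 6: (2,28)→(1,0)  cross = 2·0 − 1·28 = -28.0000; (r_i+r_j)·cross = 3·-28.0000 = -84.0000
Σcross = 1036.0000 → A = |Σcross|/2 = 518.0000 mm²
Σ(r_i+r_j)·cross = 29752.0000 → first moment M = |Σ|/6 = 4958.6667
R_c = M/A = 4958.6667/518.0000 = 9.5727 mm
θ = 309° = 5.393067 rad
V = θ·R_c·A = 5.393067·9.5727·518.0000 = 26742.423 mm³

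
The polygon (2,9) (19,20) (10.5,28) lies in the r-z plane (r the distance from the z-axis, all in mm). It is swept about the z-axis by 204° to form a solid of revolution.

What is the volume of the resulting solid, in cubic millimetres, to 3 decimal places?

Profile (r,z), 3 vertices: (2,9) (19,20) (10.5,28)
edge 0: (2,9)→(19,20)  cross = 2·20 − 19·9 = -131.0000; (r_i+r_j)·cross = 21·-131.0000 = -2751.0000
edge 1: (19,20)→(10.5,28)  cross = 19·28 − 10.5·20 = 322.0000; (r_i+r_j)·cross = 29.5·322.0000 = 9499.0000
edge 2: (10.5,28)→(2,9)  cross = 10.5·9 − 2·28 = 38.5000; (r_i+r_j)·cross = 12.5·38.5000 = 481.2500
Σcross = 229.5000 → A = |Σcross|/2 = 114.7500 mm²
Σ(r_i+r_j)·cross = 7229.2500 → first moment M = |Σ|/6 = 1204.8750
R_c = M/A = 1204.8750/114.7500 = 10.5000 mm
θ = 204° = 3.560472 rad
V = θ·R_c·A = 3.560472·10.5000·114.7500 = 4289.923 mm³

Volume = 4289.923 mm³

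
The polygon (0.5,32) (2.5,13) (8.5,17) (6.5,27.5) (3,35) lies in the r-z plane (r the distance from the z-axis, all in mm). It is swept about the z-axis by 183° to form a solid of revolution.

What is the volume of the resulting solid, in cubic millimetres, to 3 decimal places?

Volume = 1348.114 mm³

Profile (r,z), 5 vertices: (0.5,32) (2.5,13) (8.5,17) (6.5,27.5) (3,35)
edge 0: (0.5,32)→(2.5,13)  cross = 0.5·13 − 2.5·32 = -73.5000; (r_i+r_j)·cross = 3·-73.5000 = -220.5000
edge 1: (2.5,13)→(8.5,17)  cross = 2.5·17 − 8.5·13 = -68.0000; (r_i+r_j)·cross = 11·-68.0000 = -748.0000
edge 2: (8.5,17)→(6.5,27.5)  cross = 8.5·27.5 − 6.5·17 = 123.2500; (r_i+r_j)·cross = 15·123.2500 = 1848.7500
edge 3: (6.5,27.5)→(3,35)  cross = 6.5·35 − 3·27.5 = 145.0000; (r_i+r_j)·cross = 9.5·145.0000 = 1377.5000
edge 4: (3,35)→(0.5,32)  cross = 3·32 − 0.5·35 = 78.5000; (r_i+r_j)·cross = 3.5·78.5000 = 274.7500
Σcross = 205.2500 → A = |Σcross|/2 = 102.6250 mm²
Σ(r_i+r_j)·cross = 2532.5000 → first moment M = |Σ|/6 = 422.0833
R_c = M/A = 422.0833/102.6250 = 4.1129 mm
θ = 183° = 3.193953 rad
V = θ·R_c·A = 3.193953·4.1129·102.6250 = 1348.114 mm³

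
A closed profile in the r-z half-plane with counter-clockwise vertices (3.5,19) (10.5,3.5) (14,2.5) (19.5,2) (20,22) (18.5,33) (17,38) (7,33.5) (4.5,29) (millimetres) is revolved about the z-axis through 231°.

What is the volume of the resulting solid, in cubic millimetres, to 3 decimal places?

Volume = 22866.434 mm³

Profile (r,z), 9 vertices: (3.5,19) (10.5,3.5) (14,2.5) (19.5,2) (20,22) (18.5,33) (17,38) (7,33.5) (4.5,29)
edge 0: (3.5,19)→(10.5,3.5)  cross = 3.5·3.5 − 10.5·19 = -187.2500; (r_i+r_j)·cross = 14·-187.2500 = -2621.5000
edge 1: (10.5,3.5)→(14,2.5)  cross = 10.5·2.5 − 14·3.5 = -22.7500; (r_i+r_j)·cross = 24.5·-22.7500 = -557.3750
edge 2: (14,2.5)→(19.5,2)  cross = 14·2 − 19.5·2.5 = -20.7500; (r_i+r_j)·cross = 33.5·-20.7500 = -695.1250
edge 3: (19.5,2)→(20,22)  cross = 19.5·22 − 20·2 = 389.0000; (r_i+r_j)·cross = 39.5·389.0000 = 15365.5000
edge 4: (20,22)→(18.5,33)  cross = 20·33 − 18.5·22 = 253.0000; (r_i+r_j)·cross = 38.5·253.0000 = 9740.5000
edge 5: (18.5,33)→(17,38)  cross = 18.5·38 − 17·33 = 142.0000; (r_i+r_j)·cross = 35.5·142.0000 = 5041.0000
edge 6: (17,38)→(7,33.5)  cross = 17·33.5 − 7·38 = 303.5000; (r_i+r_j)·cross = 24·303.5000 = 7284.0000
edge 7: (7,33.5)→(4.5,29)  cross = 7·29 − 4.5·33.5 = 52.2500; (r_i+r_j)·cross = 11.5·52.2500 = 600.8750
edge 8: (4.5,29)→(3.5,19)  cross = 4.5·19 − 3.5·29 = -16.0000; (r_i+r_j)·cross = 8·-16.0000 = -128.0000
Σcross = 893.0000 → A = |Σcross|/2 = 446.5000 mm²
Σ(r_i+r_j)·cross = 34029.8750 → first moment M = |Σ|/6 = 5671.6458
R_c = M/A = 5671.6458/446.5000 = 12.7025 mm
θ = 231° = 4.031711 rad
V = θ·R_c·A = 4.031711·12.7025·446.5000 = 22866.434 mm³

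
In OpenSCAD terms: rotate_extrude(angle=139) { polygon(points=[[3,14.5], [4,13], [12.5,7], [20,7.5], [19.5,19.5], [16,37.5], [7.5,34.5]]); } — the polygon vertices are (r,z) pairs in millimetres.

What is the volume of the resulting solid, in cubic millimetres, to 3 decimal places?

Profile (r,z), 7 vertices: (3,14.5) (4,13) (12.5,7) (20,7.5) (19.5,19.5) (16,37.5) (7.5,34.5)
edge 0: (3,14.5)→(4,13)  cross = 3·13 − 4·14.5 = -19.0000; (r_i+r_j)·cross = 7·-19.0000 = -133.0000
edge 1: (4,13)→(12.5,7)  cross = 4·7 − 12.5·13 = -134.5000; (r_i+r_j)·cross = 16.5·-134.5000 = -2219.2500
edge 2: (12.5,7)→(20,7.5)  cross = 12.5·7.5 − 20·7 = -46.2500; (r_i+r_j)·cross = 32.5·-46.2500 = -1503.1250
edge 3: (20,7.5)→(19.5,19.5)  cross = 20·19.5 − 19.5·7.5 = 243.7500; (r_i+r_j)·cross = 39.5·243.7500 = 9628.1250
edge 4: (19.5,19.5)→(16,37.5)  cross = 19.5·37.5 − 16·19.5 = 419.2500; (r_i+r_j)·cross = 35.5·419.2500 = 14883.3750
edge 5: (16,37.5)→(7.5,34.5)  cross = 16·34.5 − 7.5·37.5 = 270.7500; (r_i+r_j)·cross = 23.5·270.7500 = 6362.6250
edge 6: (7.5,34.5)→(3,14.5)  cross = 7.5·14.5 − 3·34.5 = 5.2500; (r_i+r_j)·cross = 10.5·5.2500 = 55.1250
Σcross = 739.2500 → A = |Σcross|/2 = 369.6250 mm²
Σ(r_i+r_j)·cross = 27073.8750 → first moment M = |Σ|/6 = 4512.3125
R_c = M/A = 4512.3125/369.6250 = 12.2078 mm
θ = 139° = 2.426008 rad
V = θ·R_c·A = 2.426008·12.2078·369.6250 = 10946.905 mm³

Volume = 10946.905 mm³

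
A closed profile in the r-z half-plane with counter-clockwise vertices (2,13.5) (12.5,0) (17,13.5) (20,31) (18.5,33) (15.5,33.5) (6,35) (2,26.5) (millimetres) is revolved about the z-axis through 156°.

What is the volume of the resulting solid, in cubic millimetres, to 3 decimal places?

Volume = 12252.779 mm³

Profile (r,z), 8 vertices: (2,13.5) (12.5,0) (17,13.5) (20,31) (18.5,33) (15.5,33.5) (6,35) (2,26.5)
edge 0: (2,13.5)→(12.5,0)  cross = 2·0 − 12.5·13.5 = -168.7500; (r_i+r_j)·cross = 14.5·-168.7500 = -2446.8750
edge 1: (12.5,0)→(17,13.5)  cross = 12.5·13.5 − 17·0 = 168.7500; (r_i+r_j)·cross = 29.5·168.7500 = 4978.1250
edge 2: (17,13.5)→(20,31)  cross = 17·31 − 20·13.5 = 257.0000; (r_i+r_j)·cross = 37·257.0000 = 9509.0000
edge 3: (20,31)→(18.5,33)  cross = 20·33 − 18.5·31 = 86.5000; (r_i+r_j)·cross = 38.5·86.5000 = 3330.2500
edge 4: (18.5,33)→(15.5,33.5)  cross = 18.5·33.5 − 15.5·33 = 108.2500; (r_i+r_j)·cross = 34·108.2500 = 3680.5000
edge 5: (15.5,33.5)→(6,35)  cross = 15.5·35 − 6·33.5 = 341.5000; (r_i+r_j)·cross = 21.5·341.5000 = 7342.2500
edge 6: (6,35)→(2,26.5)  cross = 6·26.5 − 2·35 = 89.0000; (r_i+r_j)·cross = 8·89.0000 = 712.0000
edge 7: (2,26.5)→(2,13.5)  cross = 2·13.5 − 2·26.5 = -26.0000; (r_i+r_j)·cross = 4·-26.0000 = -104.0000
Σcross = 856.2500 → A = |Σcross|/2 = 428.1250 mm²
Σ(r_i+r_j)·cross = 27001.2500 → first moment M = |Σ|/6 = 4500.2083
R_c = M/A = 4500.2083/428.1250 = 10.5114 mm
θ = 156° = 2.722714 rad
V = θ·R_c·A = 2.722714·10.5114·428.1250 = 12252.779 mm³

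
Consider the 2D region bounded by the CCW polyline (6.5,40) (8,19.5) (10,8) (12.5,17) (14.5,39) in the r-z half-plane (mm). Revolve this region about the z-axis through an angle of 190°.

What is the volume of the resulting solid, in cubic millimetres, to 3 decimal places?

Profile (r,z), 5 vertices: (6.5,40) (8,19.5) (10,8) (12.5,17) (14.5,39)
edge 0: (6.5,40)→(8,19.5)  cross = 6.5·19.5 − 8·40 = -193.2500; (r_i+r_j)·cross = 14.5·-193.2500 = -2802.1250
edge 1: (8,19.5)→(10,8)  cross = 8·8 − 10·19.5 = -131.0000; (r_i+r_j)·cross = 18·-131.0000 = -2358.0000
edge 2: (10,8)→(12.5,17)  cross = 10·17 − 12.5·8 = 70.0000; (r_i+r_j)·cross = 22.5·70.0000 = 1575.0000
edge 3: (12.5,17)→(14.5,39)  cross = 12.5·39 − 14.5·17 = 241.0000; (r_i+r_j)·cross = 27·241.0000 = 6507.0000
edge 4: (14.5,39)→(6.5,40)  cross = 14.5·40 − 6.5·39 = 326.5000; (r_i+r_j)·cross = 21·326.5000 = 6856.5000
Σcross = 313.2500 → A = |Σcross|/2 = 156.6250 mm²
Σ(r_i+r_j)·cross = 9778.3750 → first moment M = |Σ|/6 = 1629.7292
R_c = M/A = 1629.7292/156.6250 = 10.4053 mm
θ = 190° = 3.316126 rad
V = θ·R_c·A = 3.316126·10.4053·156.6250 = 5404.387 mm³

Volume = 5404.387 mm³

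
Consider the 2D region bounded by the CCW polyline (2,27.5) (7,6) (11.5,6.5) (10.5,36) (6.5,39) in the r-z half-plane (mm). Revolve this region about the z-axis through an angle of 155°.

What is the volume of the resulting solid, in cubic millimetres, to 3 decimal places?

Profile (r,z), 5 vertices: (2,27.5) (7,6) (11.5,6.5) (10.5,36) (6.5,39)
edge 0: (2,27.5)→(7,6)  cross = 2·6 − 7·27.5 = -180.5000; (r_i+r_j)·cross = 9·-180.5000 = -1624.5000
edge 1: (7,6)→(11.5,6.5)  cross = 7·6.5 − 11.5·6 = -23.5000; (r_i+r_j)·cross = 18.5·-23.5000 = -434.7500
edge 2: (11.5,6.5)→(10.5,36)  cross = 11.5·36 − 10.5·6.5 = 345.7500; (r_i+r_j)·cross = 22·345.7500 = 7606.5000
edge 3: (10.5,36)→(6.5,39)  cross = 10.5·39 − 6.5·36 = 175.5000; (r_i+r_j)·cross = 17·175.5000 = 2983.5000
edge 4: (6.5,39)→(2,27.5)  cross = 6.5·27.5 − 2·39 = 100.7500; (r_i+r_j)·cross = 8.5·100.7500 = 856.3750
Σcross = 418.0000 → A = |Σcross|/2 = 209.0000 mm²
Σ(r_i+r_j)·cross = 9387.1250 → first moment M = |Σ|/6 = 1564.5208
R_c = M/A = 1564.5208/209.0000 = 7.4857 mm
θ = 155° = 2.705260 rad
V = θ·R_c·A = 2.705260·7.4857·209.0000 = 4232.436 mm³

Volume = 4232.436 mm³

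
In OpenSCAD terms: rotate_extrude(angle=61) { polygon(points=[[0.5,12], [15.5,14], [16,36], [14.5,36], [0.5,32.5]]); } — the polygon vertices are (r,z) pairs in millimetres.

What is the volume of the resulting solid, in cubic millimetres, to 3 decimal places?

Profile (r,z), 5 vertices: (0.5,12) (15.5,14) (16,36) (14.5,36) (0.5,32.5)
edge 0: (0.5,12)→(15.5,14)  cross = 0.5·14 − 15.5·12 = -179.0000; (r_i+r_j)·cross = 16·-179.0000 = -2864.0000
edge 1: (15.5,14)→(16,36)  cross = 15.5·36 − 16·14 = 334.0000; (r_i+r_j)·cross = 31.5·334.0000 = 10521.0000
edge 2: (16,36)→(14.5,36)  cross = 16·36 − 14.5·36 = 54.0000; (r_i+r_j)·cross = 30.5·54.0000 = 1647.0000
edge 3: (14.5,36)→(0.5,32.5)  cross = 14.5·32.5 − 0.5·36 = 453.2500; (r_i+r_j)·cross = 15·453.2500 = 6798.7500
edge 4: (0.5,32.5)→(0.5,12)  cross = 0.5·12 − 0.5·32.5 = -10.2500; (r_i+r_j)·cross = 1·-10.2500 = -10.2500
Σcross = 652.0000 → A = |Σcross|/2 = 326.0000 mm²
Σ(r_i+r_j)·cross = 16092.5000 → first moment M = |Σ|/6 = 2682.0833
R_c = M/A = 2682.0833/326.0000 = 8.2272 mm
θ = 61° = 1.064651 rad
V = θ·R_c·A = 1.064651·8.2272·326.0000 = 2855.482 mm³

Volume = 2855.482 mm³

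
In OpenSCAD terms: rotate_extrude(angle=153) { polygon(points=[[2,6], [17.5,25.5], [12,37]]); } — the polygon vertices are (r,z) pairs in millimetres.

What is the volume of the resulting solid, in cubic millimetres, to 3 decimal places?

Volume = 4002.526 mm³

Profile (r,z), 3 vertices: (2,6) (17.5,25.5) (12,37)
edge 0: (2,6)→(17.5,25.5)  cross = 2·25.5 − 17.5·6 = -54.0000; (r_i+r_j)·cross = 19.5·-54.0000 = -1053.0000
edge 1: (17.5,25.5)→(12,37)  cross = 17.5·37 − 12·25.5 = 341.5000; (r_i+r_j)·cross = 29.5·341.5000 = 10074.2500
edge 2: (12,37)→(2,6)  cross = 12·6 − 2·37 = -2.0000; (r_i+r_j)·cross = 14·-2.0000 = -28.0000
Σcross = 285.5000 → A = |Σcross|/2 = 142.7500 mm²
Σ(r_i+r_j)·cross = 8993.2500 → first moment M = |Σ|/6 = 1498.8750
R_c = M/A = 1498.8750/142.7500 = 10.5000 mm
θ = 153° = 2.670354 rad
V = θ·R_c·A = 2.670354·10.5000·142.7500 = 4002.526 mm³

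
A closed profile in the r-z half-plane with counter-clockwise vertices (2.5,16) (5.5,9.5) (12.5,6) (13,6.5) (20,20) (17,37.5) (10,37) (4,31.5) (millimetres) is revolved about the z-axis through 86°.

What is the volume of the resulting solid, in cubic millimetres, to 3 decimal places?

Volume = 6650.731 mm³

Profile (r,z), 8 vertices: (2.5,16) (5.5,9.5) (12.5,6) (13,6.5) (20,20) (17,37.5) (10,37) (4,31.5)
edge 0: (2.5,16)→(5.5,9.5)  cross = 2.5·9.5 − 5.5·16 = -64.2500; (r_i+r_j)·cross = 8·-64.2500 = -514.0000
edge 1: (5.5,9.5)→(12.5,6)  cross = 5.5·6 − 12.5·9.5 = -85.7500; (r_i+r_j)·cross = 18·-85.7500 = -1543.5000
edge 2: (12.5,6)→(13,6.5)  cross = 12.5·6.5 − 13·6 = 3.2500; (r_i+r_j)·cross = 25.5·3.2500 = 82.8750
edge 3: (13,6.5)→(20,20)  cross = 13·20 − 20·6.5 = 130.0000; (r_i+r_j)·cross = 33·130.0000 = 4290.0000
edge 4: (20,20)→(17,37.5)  cross = 20·37.5 − 17·20 = 410.0000; (r_i+r_j)·cross = 37·410.0000 = 15170.0000
edge 5: (17,37.5)→(10,37)  cross = 17·37 − 10·37.5 = 254.0000; (r_i+r_j)·cross = 27·254.0000 = 6858.0000
edge 6: (10,37)→(4,31.5)  cross = 10·31.5 − 4·37 = 167.0000; (r_i+r_j)·cross = 14·167.0000 = 2338.0000
edge 7: (4,31.5)→(2.5,16)  cross = 4·16 − 2.5·31.5 = -14.7500; (r_i+r_j)·cross = 6.5·-14.7500 = -95.8750
Σcross = 799.5000 → A = |Σcross|/2 = 399.7500 mm²
Σ(r_i+r_j)·cross = 26585.5000 → first moment M = |Σ|/6 = 4430.9167
R_c = M/A = 4430.9167/399.7500 = 11.0842 mm
θ = 86° = 1.500983 rad
V = θ·R_c·A = 1.500983·11.0842·399.7500 = 6650.731 mm³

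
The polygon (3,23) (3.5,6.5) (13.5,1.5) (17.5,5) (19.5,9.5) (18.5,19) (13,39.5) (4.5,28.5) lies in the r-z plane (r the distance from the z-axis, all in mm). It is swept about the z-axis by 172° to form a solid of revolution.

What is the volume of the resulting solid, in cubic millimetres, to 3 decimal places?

Volume = 14094.357 mm³

Profile (r,z), 8 vertices: (3,23) (3.5,6.5) (13.5,1.5) (17.5,5) (19.5,9.5) (18.5,19) (13,39.5) (4.5,28.5)
edge 0: (3,23)→(3.5,6.5)  cross = 3·6.5 − 3.5·23 = -61.0000; (r_i+r_j)·cross = 6.5·-61.0000 = -396.5000
edge 1: (3.5,6.5)→(13.5,1.5)  cross = 3.5·1.5 − 13.5·6.5 = -82.5000; (r_i+r_j)·cross = 17·-82.5000 = -1402.5000
edge 2: (13.5,1.5)→(17.5,5)  cross = 13.5·5 − 17.5·1.5 = 41.2500; (r_i+r_j)·cross = 31·41.2500 = 1278.7500
edge 3: (17.5,5)→(19.5,9.5)  cross = 17.5·9.5 − 19.5·5 = 68.7500; (r_i+r_j)·cross = 37·68.7500 = 2543.7500
edge 4: (19.5,9.5)→(18.5,19)  cross = 19.5·19 − 18.5·9.5 = 194.7500; (r_i+r_j)·cross = 38·194.7500 = 7400.5000
edge 5: (18.5,19)→(13,39.5)  cross = 18.5·39.5 − 13·19 = 483.7500; (r_i+r_j)·cross = 31.5·483.7500 = 15238.1250
edge 6: (13,39.5)→(4.5,28.5)  cross = 13·28.5 − 4.5·39.5 = 192.7500; (r_i+r_j)·cross = 17.5·192.7500 = 3373.1250
edge 7: (4.5,28.5)→(3,23)  cross = 4.5·23 − 3·28.5 = 18.0000; (r_i+r_j)·cross = 7.5·18.0000 = 135.0000
Σcross = 855.7500 → A = |Σcross|/2 = 427.8750 mm²
Σ(r_i+r_j)·cross = 28170.2500 → first moment M = |Σ|/6 = 4695.0417
R_c = M/A = 4695.0417/427.8750 = 10.9729 mm
θ = 172° = 3.001966 rad
V = θ·R_c·A = 3.001966·10.9729·427.8750 = 14094.357 mm³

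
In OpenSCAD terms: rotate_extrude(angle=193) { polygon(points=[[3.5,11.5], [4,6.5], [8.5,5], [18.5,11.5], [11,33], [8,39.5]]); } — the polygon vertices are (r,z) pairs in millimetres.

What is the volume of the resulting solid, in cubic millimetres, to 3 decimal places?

Profile (r,z), 6 vertices: (3.5,11.5) (4,6.5) (8.5,5) (18.5,11.5) (11,33) (8,39.5)
edge 0: (3.5,11.5)→(4,6.5)  cross = 3.5·6.5 − 4·11.5 = -23.2500; (r_i+r_j)·cross = 7.5·-23.2500 = -174.3750
edge 1: (4,6.5)→(8.5,5)  cross = 4·5 − 8.5·6.5 = -35.2500; (r_i+r_j)·cross = 12.5·-35.2500 = -440.6250
edge 2: (8.5,5)→(18.5,11.5)  cross = 8.5·11.5 − 18.5·5 = 5.2500; (r_i+r_j)·cross = 27·5.2500 = 141.7500
edge 3: (18.5,11.5)→(11,33)  cross = 18.5·33 − 11·11.5 = 484.0000; (r_i+r_j)·cross = 29.5·484.0000 = 14278.0000
edge 4: (11,33)→(8,39.5)  cross = 11·39.5 − 8·33 = 170.5000; (r_i+r_j)·cross = 19·170.5000 = 3239.5000
edge 5: (8,39.5)→(3.5,11.5)  cross = 8·11.5 − 3.5·39.5 = -46.2500; (r_i+r_j)·cross = 11.5·-46.2500 = -531.8750
Σcross = 555.0000 → A = |Σcross|/2 = 277.5000 mm²
Σ(r_i+r_j)·cross = 16512.3750 → first moment M = |Σ|/6 = 2752.0625
R_c = M/A = 2752.0625/277.5000 = 9.9173 mm
θ = 193° = 3.368485 rad
V = θ·R_c·A = 3.368485·9.9173·277.5000 = 9270.283 mm³

Volume = 9270.283 mm³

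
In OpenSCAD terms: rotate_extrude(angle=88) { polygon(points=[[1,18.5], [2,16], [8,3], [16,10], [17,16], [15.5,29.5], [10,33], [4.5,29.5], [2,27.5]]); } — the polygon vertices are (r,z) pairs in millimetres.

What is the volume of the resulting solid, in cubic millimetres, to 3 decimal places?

Volume = 4775.625 mm³

Profile (r,z), 9 vertices: (1,18.5) (2,16) (8,3) (16,10) (17,16) (15.5,29.5) (10,33) (4.5,29.5) (2,27.5)
edge 0: (1,18.5)→(2,16)  cross = 1·16 − 2·18.5 = -21.0000; (r_i+r_j)·cross = 3·-21.0000 = -63.0000
edge 1: (2,16)→(8,3)  cross = 2·3 − 8·16 = -122.0000; (r_i+r_j)·cross = 10·-122.0000 = -1220.0000
edge 2: (8,3)→(16,10)  cross = 8·10 − 16·3 = 32.0000; (r_i+r_j)·cross = 24·32.0000 = 768.0000
edge 3: (16,10)→(17,16)  cross = 16·16 − 17·10 = 86.0000; (r_i+r_j)·cross = 33·86.0000 = 2838.0000
edge 4: (17,16)→(15.5,29.5)  cross = 17·29.5 − 15.5·16 = 253.5000; (r_i+r_j)·cross = 32.5·253.5000 = 8238.7500
edge 5: (15.5,29.5)→(10,33)  cross = 15.5·33 − 10·29.5 = 216.5000; (r_i+r_j)·cross = 25.5·216.5000 = 5520.7500
edge 6: (10,33)→(4.5,29.5)  cross = 10·29.5 − 4.5·33 = 146.5000; (r_i+r_j)·cross = 14.5·146.5000 = 2124.2500
edge 7: (4.5,29.5)→(2,27.5)  cross = 4.5·27.5 − 2·29.5 = 64.7500; (r_i+r_j)·cross = 6.5·64.7500 = 420.8750
edge 8: (2,27.5)→(1,18.5)  cross = 2·18.5 − 1·27.5 = 9.5000; (r_i+r_j)·cross = 3·9.5000 = 28.5000
Σcross = 665.7500 → A = |Σcross|/2 = 332.8750 mm²
Σ(r_i+r_j)·cross = 18656.1250 → first moment M = |Σ|/6 = 3109.3542
R_c = M/A = 3109.3542/332.8750 = 9.3409 mm
θ = 88° = 1.535890 rad
V = θ·R_c·A = 1.535890·9.3409·332.8750 = 4775.625 mm³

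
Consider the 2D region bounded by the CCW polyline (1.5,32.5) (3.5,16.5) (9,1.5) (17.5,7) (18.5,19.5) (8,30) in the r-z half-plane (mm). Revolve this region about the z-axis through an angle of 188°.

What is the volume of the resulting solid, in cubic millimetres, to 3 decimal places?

Volume = 10378.086 mm³

Profile (r,z), 6 vertices: (1.5,32.5) (3.5,16.5) (9,1.5) (17.5,7) (18.5,19.5) (8,30)
edge 0: (1.5,32.5)→(3.5,16.5)  cross = 1.5·16.5 − 3.5·32.5 = -89.0000; (r_i+r_j)·cross = 5·-89.0000 = -445.0000
edge 1: (3.5,16.5)→(9,1.5)  cross = 3.5·1.5 − 9·16.5 = -143.2500; (r_i+r_j)·cross = 12.5·-143.2500 = -1790.6250
edge 2: (9,1.5)→(17.5,7)  cross = 9·7 − 17.5·1.5 = 36.7500; (r_i+r_j)·cross = 26.5·36.7500 = 973.8750
edge 3: (17.5,7)→(18.5,19.5)  cross = 17.5·19.5 − 18.5·7 = 211.7500; (r_i+r_j)·cross = 36·211.7500 = 7623.0000
edge 4: (18.5,19.5)→(8,30)  cross = 18.5·30 − 8·19.5 = 399.0000; (r_i+r_j)·cross = 26.5·399.0000 = 10573.5000
edge 5: (8,30)→(1.5,32.5)  cross = 8·32.5 − 1.5·30 = 215.0000; (r_i+r_j)·cross = 9.5·215.0000 = 2042.5000
Σcross = 630.2500 → A = |Σcross|/2 = 315.1250 mm²
Σ(r_i+r_j)·cross = 18977.2500 → first moment M = |Σ|/6 = 3162.8750
R_c = M/A = 3162.8750/315.1250 = 10.0369 mm
θ = 188° = 3.281219 rad
V = θ·R_c·A = 3.281219·10.0369·315.1250 = 10378.086 mm³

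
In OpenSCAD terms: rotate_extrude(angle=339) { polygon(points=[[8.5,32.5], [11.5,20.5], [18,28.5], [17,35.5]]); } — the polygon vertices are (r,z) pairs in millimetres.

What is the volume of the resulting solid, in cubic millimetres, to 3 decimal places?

Profile (r,z), 4 vertices: (8.5,32.5) (11.5,20.5) (18,28.5) (17,35.5)
edge 0: (8.5,32.5)→(11.5,20.5)  cross = 8.5·20.5 − 11.5·32.5 = -199.5000; (r_i+r_j)·cross = 20·-199.5000 = -3990.0000
edge 1: (11.5,20.5)→(18,28.5)  cross = 11.5·28.5 − 18·20.5 = -41.2500; (r_i+r_j)·cross = 29.5·-41.2500 = -1216.8750
edge 2: (18,28.5)→(17,35.5)  cross = 18·35.5 − 17·28.5 = 154.5000; (r_i+r_j)·cross = 35·154.5000 = 5407.5000
edge 3: (17,35.5)→(8.5,32.5)  cross = 17·32.5 − 8.5·35.5 = 250.7500; (r_i+r_j)·cross = 25.5·250.7500 = 6394.1250
Σcross = 164.5000 → A = |Σcross|/2 = 82.2500 mm²
Σ(r_i+r_j)·cross = 6594.7500 → first moment M = |Σ|/6 = 1099.1250
R_c = M/A = 1099.1250/82.2500 = 13.3632 mm
θ = 339° = 5.916666 rad
V = θ·R_c·A = 5.916666·13.3632·82.2500 = 6503.156 mm³

Volume = 6503.156 mm³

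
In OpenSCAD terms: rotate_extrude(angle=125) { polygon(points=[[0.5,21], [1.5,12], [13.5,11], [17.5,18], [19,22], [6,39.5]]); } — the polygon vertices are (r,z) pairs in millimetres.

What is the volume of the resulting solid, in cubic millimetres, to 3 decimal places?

Volume = 6201.237 mm³

Profile (r,z), 6 vertices: (0.5,21) (1.5,12) (13.5,11) (17.5,18) (19,22) (6,39.5)
edge 0: (0.5,21)→(1.5,12)  cross = 0.5·12 − 1.5·21 = -25.5000; (r_i+r_j)·cross = 2·-25.5000 = -51.0000
edge 1: (1.5,12)→(13.5,11)  cross = 1.5·11 − 13.5·12 = -145.5000; (r_i+r_j)·cross = 15·-145.5000 = -2182.5000
edge 2: (13.5,11)→(17.5,18)  cross = 13.5·18 − 17.5·11 = 50.5000; (r_i+r_j)·cross = 31·50.5000 = 1565.5000
edge 3: (17.5,18)→(19,22)  cross = 17.5·22 − 19·18 = 43.0000; (r_i+r_j)·cross = 36.5·43.0000 = 1569.5000
edge 4: (19,22)→(6,39.5)  cross = 19·39.5 − 6·22 = 618.5000; (r_i+r_j)·cross = 25·618.5000 = 15462.5000
edge 5: (6,39.5)→(0.5,21)  cross = 6·21 − 0.5·39.5 = 106.2500; (r_i+r_j)·cross = 6.5·106.2500 = 690.6250
Σcross = 647.2500 → A = |Σcross|/2 = 323.6250 mm²
Σ(r_i+r_j)·cross = 17054.6250 → first moment M = |Σ|/6 = 2842.4375
R_c = M/A = 2842.4375/323.6250 = 8.7831 mm
θ = 125° = 2.181662 rad
V = θ·R_c·A = 2.181662·8.7831·323.6250 = 6201.237 mm³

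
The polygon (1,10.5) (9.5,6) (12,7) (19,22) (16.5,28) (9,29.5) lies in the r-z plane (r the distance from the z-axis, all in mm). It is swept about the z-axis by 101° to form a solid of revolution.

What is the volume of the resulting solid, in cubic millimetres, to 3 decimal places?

Volume = 4581.472 mm³

Profile (r,z), 6 vertices: (1,10.5) (9.5,6) (12,7) (19,22) (16.5,28) (9,29.5)
edge 0: (1,10.5)→(9.5,6)  cross = 1·6 − 9.5·10.5 = -93.7500; (r_i+r_j)·cross = 10.5·-93.7500 = -984.3750
edge 1: (9.5,6)→(12,7)  cross = 9.5·7 − 12·6 = -5.5000; (r_i+r_j)·cross = 21.5·-5.5000 = -118.2500
edge 2: (12,7)→(19,22)  cross = 12·22 − 19·7 = 131.0000; (r_i+r_j)·cross = 31·131.0000 = 4061.0000
edge 3: (19,22)→(16.5,28)  cross = 19·28 − 16.5·22 = 169.0000; (r_i+r_j)·cross = 35.5·169.0000 = 5999.5000
edge 4: (16.5,28)→(9,29.5)  cross = 16.5·29.5 − 9·28 = 234.7500; (r_i+r_j)·cross = 25.5·234.7500 = 5986.1250
edge 5: (9,29.5)→(1,10.5)  cross = 9·10.5 − 1·29.5 = 65.0000; (r_i+r_j)·cross = 10·65.0000 = 650.0000
Σcross = 500.5000 → A = |Σcross|/2 = 250.2500 mm²
Σ(r_i+r_j)·cross = 15594.0000 → first moment M = |Σ|/6 = 2599.0000
R_c = M/A = 2599.0000/250.2500 = 10.3856 mm
θ = 101° = 1.762783 rad
V = θ·R_c·A = 1.762783·10.3856·250.2500 = 4581.472 mm³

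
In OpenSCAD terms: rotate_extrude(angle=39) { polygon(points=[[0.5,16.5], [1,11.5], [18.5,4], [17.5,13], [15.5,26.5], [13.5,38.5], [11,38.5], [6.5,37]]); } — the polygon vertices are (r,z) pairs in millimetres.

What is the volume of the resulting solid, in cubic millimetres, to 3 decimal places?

Volume = 2649.994 mm³

Profile (r,z), 8 vertices: (0.5,16.5) (1,11.5) (18.5,4) (17.5,13) (15.5,26.5) (13.5,38.5) (11,38.5) (6.5,37)
edge 0: (0.5,16.5)→(1,11.5)  cross = 0.5·11.5 − 1·16.5 = -10.7500; (r_i+r_j)·cross = 1.5·-10.7500 = -16.1250
edge 1: (1,11.5)→(18.5,4)  cross = 1·4 − 18.5·11.5 = -208.7500; (r_i+r_j)·cross = 19.5·-208.7500 = -4070.6250
edge 2: (18.5,4)→(17.5,13)  cross = 18.5·13 − 17.5·4 = 170.5000; (r_i+r_j)·cross = 36·170.5000 = 6138.0000
edge 3: (17.5,13)→(15.5,26.5)  cross = 17.5·26.5 − 15.5·13 = 262.2500; (r_i+r_j)·cross = 33·262.2500 = 8654.2500
edge 4: (15.5,26.5)→(13.5,38.5)  cross = 15.5·38.5 − 13.5·26.5 = 239.0000; (r_i+r_j)·cross = 29·239.0000 = 6931.0000
edge 5: (13.5,38.5)→(11,38.5)  cross = 13.5·38.5 − 11·38.5 = 96.2500; (r_i+r_j)·cross = 24.5·96.2500 = 2358.1250
edge 6: (11,38.5)→(6.5,37)  cross = 11·37 − 6.5·38.5 = 156.7500; (r_i+r_j)·cross = 17.5·156.7500 = 2743.1250
edge 7: (6.5,37)→(0.5,16.5)  cross = 6.5·16.5 − 0.5·37 = 88.7500; (r_i+r_j)·cross = 7·88.7500 = 621.2500
Σcross = 794.0000 → A = |Σcross|/2 = 397.0000 mm²
Σ(r_i+r_j)·cross = 23359.0000 → first moment M = |Σ|/6 = 3893.1667
R_c = M/A = 3893.1667/397.0000 = 9.8065 mm
θ = 39° = 0.680678 rad
V = θ·R_c·A = 0.680678·9.8065·397.0000 = 2649.994 mm³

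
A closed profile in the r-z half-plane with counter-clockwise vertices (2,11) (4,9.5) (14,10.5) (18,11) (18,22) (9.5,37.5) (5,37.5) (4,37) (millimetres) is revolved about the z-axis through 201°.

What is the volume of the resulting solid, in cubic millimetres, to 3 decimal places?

Volume = 11469.698 mm³

Profile (r,z), 8 vertices: (2,11) (4,9.5) (14,10.5) (18,11) (18,22) (9.5,37.5) (5,37.5) (4,37)
edge 0: (2,11)→(4,9.5)  cross = 2·9.5 − 4·11 = -25.0000; (r_i+r_j)·cross = 6·-25.0000 = -150.0000
edge 1: (4,9.5)→(14,10.5)  cross = 4·10.5 − 14·9.5 = -91.0000; (r_i+r_j)·cross = 18·-91.0000 = -1638.0000
edge 2: (14,10.5)→(18,11)  cross = 14·11 − 18·10.5 = -35.0000; (r_i+r_j)·cross = 32·-35.0000 = -1120.0000
edge 3: (18,11)→(18,22)  cross = 18·22 − 18·11 = 198.0000; (r_i+r_j)·cross = 36·198.0000 = 7128.0000
edge 4: (18,22)→(9.5,37.5)  cross = 18·37.5 − 9.5·22 = 466.0000; (r_i+r_j)·cross = 27.5·466.0000 = 12815.0000
edge 5: (9.5,37.5)→(5,37.5)  cross = 9.5·37.5 − 5·37.5 = 168.7500; (r_i+r_j)·cross = 14.5·168.7500 = 2446.8750
edge 6: (5,37.5)→(4,37)  cross = 5·37 − 4·37.5 = 35.0000; (r_i+r_j)·cross = 9·35.0000 = 315.0000
edge 7: (4,37)→(2,11)  cross = 4·11 − 2·37 = -30.0000; (r_i+r_j)·cross = 6·-30.0000 = -180.0000
Σcross = 686.7500 → A = |Σcross|/2 = 343.3750 mm²
Σ(r_i+r_j)·cross = 19616.8750 → first moment M = |Σ|/6 = 3269.4792
R_c = M/A = 3269.4792/343.3750 = 9.5216 mm
θ = 201° = 3.508112 rad
V = θ·R_c·A = 3.508112·9.5216·343.3750 = 11469.698 mm³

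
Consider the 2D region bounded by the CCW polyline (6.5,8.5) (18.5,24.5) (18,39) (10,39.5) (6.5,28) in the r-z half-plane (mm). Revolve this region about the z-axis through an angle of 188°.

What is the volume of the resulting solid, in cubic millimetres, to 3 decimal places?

Volume = 9850.288 mm³

Profile (r,z), 5 vertices: (6.5,8.5) (18.5,24.5) (18,39) (10,39.5) (6.5,28)
edge 0: (6.5,8.5)→(18.5,24.5)  cross = 6.5·24.5 − 18.5·8.5 = 2.0000; (r_i+r_j)·cross = 25·2.0000 = 50.0000
edge 1: (18.5,24.5)→(18,39)  cross = 18.5·39 − 18·24.5 = 280.5000; (r_i+r_j)·cross = 36.5·280.5000 = 10238.2500
edge 2: (18,39)→(10,39.5)  cross = 18·39.5 − 10·39 = 321.0000; (r_i+r_j)·cross = 28·321.0000 = 8988.0000
edge 3: (10,39.5)→(6.5,28)  cross = 10·28 − 6.5·39.5 = 23.2500; (r_i+r_j)·cross = 16.5·23.2500 = 383.6250
edge 4: (6.5,28)→(6.5,8.5)  cross = 6.5·8.5 − 6.5·28 = -126.7500; (r_i+r_j)·cross = 13·-126.7500 = -1647.7500
Σcross = 500.0000 → A = |Σcross|/2 = 250.0000 mm²
Σ(r_i+r_j)·cross = 18012.1250 → first moment M = |Σ|/6 = 3002.0208
R_c = M/A = 3002.0208/250.0000 = 12.0081 mm
θ = 188° = 3.281219 rad
V = θ·R_c·A = 3.281219·12.0081·250.0000 = 9850.288 mm³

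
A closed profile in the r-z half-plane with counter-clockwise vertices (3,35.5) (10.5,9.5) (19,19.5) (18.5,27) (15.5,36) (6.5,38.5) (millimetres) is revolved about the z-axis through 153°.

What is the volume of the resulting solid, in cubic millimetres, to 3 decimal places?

Profile (r,z), 6 vertices: (3,35.5) (10.5,9.5) (19,19.5) (18.5,27) (15.5,36) (6.5,38.5)
edge 0: (3,35.5)→(10.5,9.5)  cross = 3·9.5 − 10.5·35.5 = -344.2500; (r_i+r_j)·cross = 13.5·-344.2500 = -4647.3750
edge 1: (10.5,9.5)→(19,19.5)  cross = 10.5·19.5 − 19·9.5 = 24.2500; (r_i+r_j)·cross = 29.5·24.2500 = 715.3750
edge 2: (19,19.5)→(18.5,27)  cross = 19·27 − 18.5·19.5 = 152.2500; (r_i+r_j)·cross = 37.5·152.2500 = 5709.3750
edge 3: (18.5,27)→(15.5,36)  cross = 18.5·36 − 15.5·27 = 247.5000; (r_i+r_j)·cross = 34·247.5000 = 8415.0000
edge 4: (15.5,36)→(6.5,38.5)  cross = 15.5·38.5 − 6.5·36 = 362.7500; (r_i+r_j)·cross = 22·362.7500 = 7980.5000
edge 5: (6.5,38.5)→(3,35.5)  cross = 6.5·35.5 − 3·38.5 = 115.2500; (r_i+r_j)·cross = 9.5·115.2500 = 1094.8750
Σcross = 557.7500 → A = |Σcross|/2 = 278.8750 mm²
Σ(r_i+r_j)·cross = 19267.7500 → first moment M = |Σ|/6 = 3211.2917
R_c = M/A = 3211.2917/278.8750 = 11.5152 mm
θ = 153° = 2.670354 rad
V = θ·R_c·A = 2.670354·11.5152·278.8750 = 8575.285 mm³

Volume = 8575.285 mm³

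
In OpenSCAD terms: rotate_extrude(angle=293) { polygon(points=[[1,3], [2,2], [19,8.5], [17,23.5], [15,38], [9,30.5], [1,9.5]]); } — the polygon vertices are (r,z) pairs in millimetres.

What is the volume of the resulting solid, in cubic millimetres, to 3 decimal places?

Profile (r,z), 7 vertices: (1,3) (2,2) (19,8.5) (17,23.5) (15,38) (9,30.5) (1,9.5)
edge 0: (1,3)→(2,2)  cross = 1·2 − 2·3 = -4.0000; (r_i+r_j)·cross = 3·-4.0000 = -12.0000
edge 1: (2,2)→(19,8.5)  cross = 2·8.5 − 19·2 = -21.0000; (r_i+r_j)·cross = 21·-21.0000 = -441.0000
edge 2: (19,8.5)→(17,23.5)  cross = 19·23.5 − 17·8.5 = 302.0000; (r_i+r_j)·cross = 36·302.0000 = 10872.0000
edge 3: (17,23.5)→(15,38)  cross = 17·38 − 15·23.5 = 293.5000; (r_i+r_j)·cross = 32·293.5000 = 9392.0000
edge 4: (15,38)→(9,30.5)  cross = 15·30.5 − 9·38 = 115.5000; (r_i+r_j)·cross = 24·115.5000 = 2772.0000
edge 5: (9,30.5)→(1,9.5)  cross = 9·9.5 − 1·30.5 = 55.0000; (r_i+r_j)·cross = 10·55.0000 = 550.0000
edge 6: (1,9.5)→(1,3)  cross = 1·3 − 1·9.5 = -6.5000; (r_i+r_j)·cross = 2·-6.5000 = -13.0000
Σcross = 734.5000 → A = |Σcross|/2 = 367.2500 mm²
Σ(r_i+r_j)·cross = 23120.0000 → first moment M = |Σ|/6 = 3853.3333
R_c = M/A = 3853.3333/367.2500 = 10.4924 mm
θ = 293° = 5.113815 rad
V = θ·R_c·A = 5.113815·10.4924·367.2500 = 19705.233 mm³

Volume = 19705.233 mm³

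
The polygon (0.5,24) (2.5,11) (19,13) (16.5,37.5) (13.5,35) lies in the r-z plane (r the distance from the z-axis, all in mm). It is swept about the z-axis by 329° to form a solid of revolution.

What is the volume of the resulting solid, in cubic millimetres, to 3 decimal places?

Profile (r,z), 5 vertices: (0.5,24) (2.5,11) (19,13) (16.5,37.5) (13.5,35)
edge 0: (0.5,24)→(2.5,11)  cross = 0.5·11 − 2.5·24 = -54.5000; (r_i+r_j)·cross = 3·-54.5000 = -163.5000
edge 1: (2.5,11)→(19,13)  cross = 2.5·13 − 19·11 = -176.5000; (r_i+r_j)·cross = 21.5·-176.5000 = -3794.7500
edge 2: (19,13)→(16.5,37.5)  cross = 19·37.5 − 16.5·13 = 498.0000; (r_i+r_j)·cross = 35.5·498.0000 = 17679.0000
edge 3: (16.5,37.5)→(13.5,35)  cross = 16.5·35 − 13.5·37.5 = 71.2500; (r_i+r_j)·cross = 30·71.2500 = 2137.5000
edge 4: (13.5,35)→(0.5,24)  cross = 13.5·24 − 0.5·35 = 306.5000; (r_i+r_j)·cross = 14·306.5000 = 4291.0000
Σcross = 644.7500 → A = |Σcross|/2 = 322.3750 mm²
Σ(r_i+r_j)·cross = 20149.2500 → first moment M = |Σ|/6 = 3358.2083
R_c = M/A = 3358.2083/322.3750 = 10.4171 mm
θ = 329° = 5.742133 rad
V = θ·R_c·A = 5.742133·10.4171·322.3750 = 19283.280 mm³

Volume = 19283.280 mm³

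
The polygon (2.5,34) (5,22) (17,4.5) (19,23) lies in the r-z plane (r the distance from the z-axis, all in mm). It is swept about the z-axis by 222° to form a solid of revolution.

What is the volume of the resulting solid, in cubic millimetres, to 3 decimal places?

Profile (r,z), 4 vertices: (2.5,34) (5,22) (17,4.5) (19,23)
edge 0: (2.5,34)→(5,22)  cross = 2.5·22 − 5·34 = -115.0000; (r_i+r_j)·cross = 7.5·-115.0000 = -862.5000
edge 1: (5,22)→(17,4.5)  cross = 5·4.5 − 17·22 = -351.5000; (r_i+r_j)·cross = 22·-351.5000 = -7733.0000
edge 2: (17,4.5)→(19,23)  cross = 17·23 − 19·4.5 = 305.5000; (r_i+r_j)·cross = 36·305.5000 = 10998.0000
edge 3: (19,23)→(2.5,34)  cross = 19·34 − 2.5·23 = 588.5000; (r_i+r_j)·cross = 21.5·588.5000 = 12652.7500
Σcross = 427.5000 → A = |Σcross|/2 = 213.7500 mm²
Σ(r_i+r_j)·cross = 15055.2500 → first moment M = |Σ|/6 = 2509.2083
R_c = M/A = 2509.2083/213.7500 = 11.7390 mm
θ = 222° = 3.874631 rad
V = θ·R_c·A = 3.874631·11.7390·213.7500 = 9722.256 mm³

Volume = 9722.256 mm³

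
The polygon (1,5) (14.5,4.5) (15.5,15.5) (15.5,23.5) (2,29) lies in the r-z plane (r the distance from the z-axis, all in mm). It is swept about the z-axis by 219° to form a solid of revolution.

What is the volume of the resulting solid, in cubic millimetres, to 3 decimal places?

Volume = 9190.492 mm³

Profile (r,z), 5 vertices: (1,5) (14.5,4.5) (15.5,15.5) (15.5,23.5) (2,29)
edge 0: (1,5)→(14.5,4.5)  cross = 1·4.5 − 14.5·5 = -68.0000; (r_i+r_j)·cross = 15.5·-68.0000 = -1054.0000
edge 1: (14.5,4.5)→(15.5,15.5)  cross = 14.5·15.5 − 15.5·4.5 = 155.0000; (r_i+r_j)·cross = 30·155.0000 = 4650.0000
edge 2: (15.5,15.5)→(15.5,23.5)  cross = 15.5·23.5 − 15.5·15.5 = 124.0000; (r_i+r_j)·cross = 31·124.0000 = 3844.0000
edge 3: (15.5,23.5)→(2,29)  cross = 15.5·29 − 2·23.5 = 402.5000; (r_i+r_j)·cross = 17.5·402.5000 = 7043.7500
edge 4: (2,29)→(1,5)  cross = 2·5 − 1·29 = -19.0000; (r_i+r_j)·cross = 3·-19.0000 = -57.0000
Σcross = 594.5000 → A = |Σcross|/2 = 297.2500 mm²
Σ(r_i+r_j)·cross = 14426.7500 → first moment M = |Σ|/6 = 2404.4583
R_c = M/A = 2404.4583/297.2500 = 8.0890 mm
θ = 219° = 3.822271 rad
V = θ·R_c·A = 3.822271·8.0890·297.2500 = 9190.492 mm³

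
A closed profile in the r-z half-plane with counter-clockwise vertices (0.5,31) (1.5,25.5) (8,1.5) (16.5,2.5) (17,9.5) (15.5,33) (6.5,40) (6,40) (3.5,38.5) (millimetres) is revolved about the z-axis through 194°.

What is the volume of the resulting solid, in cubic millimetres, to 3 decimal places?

Profile (r,z), 9 vertices: (0.5,31) (1.5,25.5) (8,1.5) (16.5,2.5) (17,9.5) (15.5,33) (6.5,40) (6,40) (3.5,38.5)
edge 0: (0.5,31)→(1.5,25.5)  cross = 0.5·25.5 − 1.5·31 = -33.7500; (r_i+r_j)·cross = 2·-33.7500 = -67.5000
edge 1: (1.5,25.5)→(8,1.5)  cross = 1.5·1.5 − 8·25.5 = -201.7500; (r_i+r_j)·cross = 9.5·-201.7500 = -1916.6250
edge 2: (8,1.5)→(16.5,2.5)  cross = 8·2.5 − 16.5·1.5 = -4.7500; (r_i+r_j)·cross = 24.5·-4.7500 = -116.3750
edge 3: (16.5,2.5)→(17,9.5)  cross = 16.5·9.5 − 17·2.5 = 114.2500; (r_i+r_j)·cross = 33.5·114.2500 = 3827.3750
edge 4: (17,9.5)→(15.5,33)  cross = 17·33 − 15.5·9.5 = 413.7500; (r_i+r_j)·cross = 32.5·413.7500 = 13446.8750
edge 5: (15.5,33)→(6.5,40)  cross = 15.5·40 − 6.5·33 = 405.5000; (r_i+r_j)·cross = 22·405.5000 = 8921.0000
edge 6: (6.5,40)→(6,40)  cross = 6.5·40 − 6·40 = 20.0000; (r_i+r_j)·cross = 12.5·20.0000 = 250.0000
edge 7: (6,40)→(3.5,38.5)  cross = 6·38.5 − 3.5·40 = 91.0000; (r_i+r_j)·cross = 9.5·91.0000 = 864.5000
edge 8: (3.5,38.5)→(0.5,31)  cross = 3.5·31 − 0.5·38.5 = 89.2500; (r_i+r_j)·cross = 4·89.2500 = 357.0000
Σcross = 893.5000 → A = |Σcross|/2 = 446.7500 mm²
Σ(r_i+r_j)·cross = 25566.2500 → first moment M = |Σ|/6 = 4261.0417
R_c = M/A = 4261.0417/446.7500 = 9.5379 mm
θ = 194° = 3.385939 rad
V = θ·R_c·A = 3.385939·9.5379·446.7500 = 14427.626 mm³

Volume = 14427.626 mm³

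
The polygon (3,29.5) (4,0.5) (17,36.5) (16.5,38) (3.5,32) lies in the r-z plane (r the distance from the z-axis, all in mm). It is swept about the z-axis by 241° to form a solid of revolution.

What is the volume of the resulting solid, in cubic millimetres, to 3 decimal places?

Volume = 8051.276 mm³

Profile (r,z), 5 vertices: (3,29.5) (4,0.5) (17,36.5) (16.5,38) (3.5,32)
edge 0: (3,29.5)→(4,0.5)  cross = 3·0.5 − 4·29.5 = -116.5000; (r_i+r_j)·cross = 7·-116.5000 = -815.5000
edge 1: (4,0.5)→(17,36.5)  cross = 4·36.5 − 17·0.5 = 137.5000; (r_i+r_j)·cross = 21·137.5000 = 2887.5000
edge 2: (17,36.5)→(16.5,38)  cross = 17·38 − 16.5·36.5 = 43.7500; (r_i+r_j)·cross = 33.5·43.7500 = 1465.6250
edge 3: (16.5,38)→(3.5,32)  cross = 16.5·32 − 3.5·38 = 395.0000; (r_i+r_j)·cross = 20·395.0000 = 7900.0000
edge 4: (3.5,32)→(3,29.5)  cross = 3.5·29.5 − 3·32 = 7.2500; (r_i+r_j)·cross = 6.5·7.2500 = 47.1250
Σcross = 467.0000 → A = |Σcross|/2 = 233.5000 mm²
Σ(r_i+r_j)·cross = 11484.7500 → first moment M = |Σ|/6 = 1914.1250
R_c = M/A = 1914.1250/233.5000 = 8.1975 mm
θ = 241° = 4.206243 rad
V = θ·R_c·A = 4.206243·8.1975·233.5000 = 8051.276 mm³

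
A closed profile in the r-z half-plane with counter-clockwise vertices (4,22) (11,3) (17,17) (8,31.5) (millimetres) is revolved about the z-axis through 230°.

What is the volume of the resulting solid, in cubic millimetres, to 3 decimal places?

Volume = 7323.009 mm³

Profile (r,z), 4 vertices: (4,22) (11,3) (17,17) (8,31.5)
edge 0: (4,22)→(11,3)  cross = 4·3 − 11·22 = -230.0000; (r_i+r_j)·cross = 15·-230.0000 = -3450.0000
edge 1: (11,3)→(17,17)  cross = 11·17 − 17·3 = 136.0000; (r_i+r_j)·cross = 28·136.0000 = 3808.0000
edge 2: (17,17)→(8,31.5)  cross = 17·31.5 − 8·17 = 399.5000; (r_i+r_j)·cross = 25·399.5000 = 9987.5000
edge 3: (8,31.5)→(4,22)  cross = 8·22 − 4·31.5 = 50.0000; (r_i+r_j)·cross = 12·50.0000 = 600.0000
Σcross = 355.5000 → A = |Σcross|/2 = 177.7500 mm²
Σ(r_i+r_j)·cross = 10945.5000 → first moment M = |Σ|/6 = 1824.2500
R_c = M/A = 1824.2500/177.7500 = 10.2630 mm
θ = 230° = 4.014257 rad
V = θ·R_c·A = 4.014257·10.2630·177.7500 = 7323.009 mm³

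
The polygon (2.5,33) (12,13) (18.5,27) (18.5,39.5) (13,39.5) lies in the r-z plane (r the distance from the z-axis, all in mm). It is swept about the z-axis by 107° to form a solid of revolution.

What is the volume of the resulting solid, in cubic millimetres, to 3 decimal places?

Volume = 5538.545 mm³

Profile (r,z), 5 vertices: (2.5,33) (12,13) (18.5,27) (18.5,39.5) (13,39.5)
edge 0: (2.5,33)→(12,13)  cross = 2.5·13 − 12·33 = -363.5000; (r_i+r_j)·cross = 14.5·-363.5000 = -5270.7500
edge 1: (12,13)→(18.5,27)  cross = 12·27 − 18.5·13 = 83.5000; (r_i+r_j)·cross = 30.5·83.5000 = 2546.7500
edge 2: (18.5,27)→(18.5,39.5)  cross = 18.5·39.5 − 18.5·27 = 231.2500; (r_i+r_j)·cross = 37·231.2500 = 8556.2500
edge 3: (18.5,39.5)→(13,39.5)  cross = 18.5·39.5 − 13·39.5 = 217.2500; (r_i+r_j)·cross = 31.5·217.2500 = 6843.3750
edge 4: (13,39.5)→(2.5,33)  cross = 13·33 − 2.5·39.5 = 330.2500; (r_i+r_j)·cross = 15.5·330.2500 = 5118.8750
Σcross = 498.7500 → A = |Σcross|/2 = 249.3750 mm²
Σ(r_i+r_j)·cross = 17794.5000 → first moment M = |Σ|/6 = 2965.7500
R_c = M/A = 2965.7500/249.3750 = 11.8927 mm
θ = 107° = 1.867502 rad
V = θ·R_c·A = 1.867502·11.8927·249.3750 = 5538.545 mm³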